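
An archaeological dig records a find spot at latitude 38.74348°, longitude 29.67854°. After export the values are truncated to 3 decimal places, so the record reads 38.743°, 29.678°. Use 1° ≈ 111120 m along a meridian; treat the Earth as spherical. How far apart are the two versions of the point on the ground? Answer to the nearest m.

71 m

Δlat = 38.74348 − 38.743 = +0.00048°; Δlon = 29.67854 − 29.678 = +0.00054°.
N–S: 0.00048° × 111120 m/° = 53.3376 m.
East–west at this latitude: 0.00054° × 111120 × cos 38.743° ≈ 0.00054 × 86669.3 = 46.8014 m.
Hypotenuse of the two orthogonal shifts: √(53.3376² + 46.8014²) = 70.9596 m.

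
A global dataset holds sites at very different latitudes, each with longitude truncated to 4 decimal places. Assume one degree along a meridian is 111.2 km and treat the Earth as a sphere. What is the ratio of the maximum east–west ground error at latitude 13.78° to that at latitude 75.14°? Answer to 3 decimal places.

3.787

Truncating at 4 decimal places can drop up to a full unit in the last place, so the longitude may be off by as much as 0.0001°.
Error at 13.78° = 0.0001° × 111200 × cos 13.78° ≈ 11.12 × 0.9712 = 10.8 m.
At 75.14°: 0.0001° × 111200 × cos 75.14° = 0.0001 × 111200 × 0.2565 ≈ 2.8518 m.
Ratio: 10.8 / 2.8518 = cos 13.78° / cos 75.14° ≈ 3.7870.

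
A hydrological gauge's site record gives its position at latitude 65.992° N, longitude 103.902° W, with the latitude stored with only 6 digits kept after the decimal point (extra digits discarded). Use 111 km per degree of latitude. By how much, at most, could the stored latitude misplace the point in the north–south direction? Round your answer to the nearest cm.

11 cm

Truncating at 6 decimal places can drop up to a full unit in the last place, so the latitude may be off by as much as 1e-06°.
North–south distance: 1e-06° × 111000 m/° = 0.111 m.
That is 0.111 m = 11.1 cm.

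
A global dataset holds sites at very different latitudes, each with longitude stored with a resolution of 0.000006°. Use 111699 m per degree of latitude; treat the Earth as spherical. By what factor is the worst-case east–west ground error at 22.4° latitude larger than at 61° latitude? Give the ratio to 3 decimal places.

With a 0.000006° grid the true value lies within half a step, ±0.000006°/2 = ±3e-06°, of the stored one.
Error at 22.4° = 3e-06° × 111699 × cos 22.4° ≈ 0.3351 × 0.9245 = 0.30981 m.
At 61°: 3e-06° × 111699 × cos 61° = 3e-06 × 111699 × 0.4848 ≈ 0.16246 m.
Ratio: 0.30981 / 0.16246 = cos 22.4° / cos 61° ≈ 1.9070.

1.907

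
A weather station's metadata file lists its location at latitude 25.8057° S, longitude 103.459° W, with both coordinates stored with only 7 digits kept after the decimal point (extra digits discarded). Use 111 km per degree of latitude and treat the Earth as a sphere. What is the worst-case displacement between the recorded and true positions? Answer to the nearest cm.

1 cm

Truncating at 7 decimal places can drop up to a full unit in the last place, so each coordinate may be off by as much as 1e-07°.
North–south component: 1e-07° × 111000 = 0.0111 m.
East–west component at 25.8057°: 1e-07° × 111000 × cos 25.8057° ≈ 1e-07 × 99930.6 ≈ 0.00999306 m.
Combining orthogonally: (0.0111² + 0.00999306²)^½ ≈ 0.0149356 m.
That is 0.0149356 m = 1.4936 cm.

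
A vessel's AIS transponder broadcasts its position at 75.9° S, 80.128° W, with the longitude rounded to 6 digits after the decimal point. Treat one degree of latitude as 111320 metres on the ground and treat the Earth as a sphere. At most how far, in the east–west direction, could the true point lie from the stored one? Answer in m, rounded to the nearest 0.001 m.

0.014 m

Rounding to 6 decimal places leaves the longitude within ±5e-07° of the true value.
At latitude 75.9° a degree of longitude spans 111320 m × cos 75.9° = 111320 × 0.2436 ≈ 27119.2 m.
So at most 5e-07° × 27119.2 ≈ 0.0135596 m east–west.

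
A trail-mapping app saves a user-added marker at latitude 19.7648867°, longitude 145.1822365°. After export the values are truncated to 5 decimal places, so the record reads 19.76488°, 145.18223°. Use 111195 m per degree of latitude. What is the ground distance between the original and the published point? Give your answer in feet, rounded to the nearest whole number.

3 feet

Δlat = 19.7648867 − 19.76488 = +0.0000067°; Δlon = 145.1822365 − 145.18223 = +0.0000065°.
N–S: 0.0000067° × 111195 m/° = 0.745007 m.
East–west at this latitude: 0.0000065° × 111195 × cos 19.7649° ≈ 0.0000065 × 104644 = 0.680188 m.
Distance: √(0.745007² + 0.680188²) ≈ 1.00881 m.
Converting: 1.00881 m × 3.2808 ft/m ≈ 3.3097 ft.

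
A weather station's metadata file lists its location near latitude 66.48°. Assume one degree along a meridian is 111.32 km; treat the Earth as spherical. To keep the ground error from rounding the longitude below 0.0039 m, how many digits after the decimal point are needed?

At 66.48° one degree of longitude covers 111320 × cos 66.48° ≈ 111320 × 0.3991 ≈ 44424.4 m.
With N decimal places the half-ulp bound is 0.5·10⁻ᴺ°, or 0.5·10⁻ᴺ × 44424.4 m on the ground.
Need 0.5 × 44424.4 × 10⁻ᴺ ≤ 0.0039 → 10⁻ᴺ ≤ 1.756e-07, so N ≥ 6.76.
At 6 places the error can reach 0.0222 m, but 7 places keeps it to 0.00222 m.

7 decimal places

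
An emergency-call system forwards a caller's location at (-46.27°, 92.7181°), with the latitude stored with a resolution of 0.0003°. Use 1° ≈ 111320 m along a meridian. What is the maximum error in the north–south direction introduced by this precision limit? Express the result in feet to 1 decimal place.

With a 0.0003° grid the true value lies within half a step, ±0.0003°/2 = ±0.00015°, of the stored one.
So the N–S error is at most 0.00015 × 111320 = 16.698 m.
Converting: 16.698 m × 3.2808 ft/m ≈ 54.783 ft.

54.8 feet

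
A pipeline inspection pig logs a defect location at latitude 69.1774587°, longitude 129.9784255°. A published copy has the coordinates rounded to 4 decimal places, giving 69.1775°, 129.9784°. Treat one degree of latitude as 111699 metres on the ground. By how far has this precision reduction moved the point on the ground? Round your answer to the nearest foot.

The latitude changed by -0.0000413° and the longitude by +0.0000255°.
N–S: -0.0000413° × 111699 m/° = -4.61317 m.
East–west at this latitude: 0.0000255° × 111699 × cos 69.1775° ≈ 0.0000255 × 39706.1 = 1.01251 m.
Distance: √(4.61317² + 1.01251²) ≈ 4.72297 m.
In feet: 4.72297 m ÷ 0.3048 ≈ 15.495 ft.

15 feet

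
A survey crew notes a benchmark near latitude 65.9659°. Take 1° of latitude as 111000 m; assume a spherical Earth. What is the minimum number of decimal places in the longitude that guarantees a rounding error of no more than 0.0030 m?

At 65.9659° one degree of longitude covers 111000 × cos 65.9659° ≈ 111000 × 0.4073 ≈ 45208.1 m.
Rounding to N decimal places gives at most 0.5 × 10⁻ᴺ degrees of error, i.e. 0.5 × 10⁻ᴺ × 45208.1 m.
Need 0.5 × 45208.1 × 10⁻ᴺ ≤ 0.0030 → 10⁻ᴺ ≤ 1.327e-07, so N ≥ 6.88.
So 7 decimal places suffice (0.00226 m); 6 would allow up to 0.0226 m.

7 decimal places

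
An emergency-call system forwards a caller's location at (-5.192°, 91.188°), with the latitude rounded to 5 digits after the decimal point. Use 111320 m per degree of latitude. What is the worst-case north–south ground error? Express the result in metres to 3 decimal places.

0.557 metres

Rounding to 5 decimal places leaves the latitude within ±5e-06° of the true value.
So the N–S error is at most 5e-06 × 111320 = 0.5566 m.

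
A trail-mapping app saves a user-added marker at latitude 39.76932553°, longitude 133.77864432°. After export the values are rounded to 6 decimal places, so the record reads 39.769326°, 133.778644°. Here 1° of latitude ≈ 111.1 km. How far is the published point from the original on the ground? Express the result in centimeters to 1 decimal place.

Δlat = 39.76932553 − 39.769326 = -0.00000047°; Δlon = 133.77864432 − 133.778644 = +0.00000032°.
N–S: -0.00000047° × 111100 m/° = -0.052217 m.
East–west at this latitude: 0.00000032° × 111100 × cos 39.7693° ≈ 0.00000032 × 85394.4 = 0.0273262 m.
Distance: √(0.052217² + 0.0273262²) ≈ 0.058935 m.
That is 0.058935 m = 5.8935 cm.

5.9 centimeters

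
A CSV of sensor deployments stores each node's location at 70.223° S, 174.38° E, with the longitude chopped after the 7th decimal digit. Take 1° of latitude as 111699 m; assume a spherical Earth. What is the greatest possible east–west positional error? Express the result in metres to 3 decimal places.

Truncating at 7 decimal places can drop up to a full unit in the last place, so the longitude may be off by as much as 1e-07°.
One degree of longitude at 70.223° is 111699 × cos 70.223° ≈ 111699 × 0.3384 = 37794.5 m.
So at most 1e-07° × 37794.5 ≈ 0.00377945 m east–west.

0.004 metres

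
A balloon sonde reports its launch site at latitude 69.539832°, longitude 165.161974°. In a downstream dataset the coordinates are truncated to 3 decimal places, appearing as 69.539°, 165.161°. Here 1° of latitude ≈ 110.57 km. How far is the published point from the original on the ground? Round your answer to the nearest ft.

Δlat = 69.539832 − 69.539 = +0.000832°; Δlon = 165.161974 − 165.161 = +0.000974°.
N–S: 0.000832° × 110570 m/° = 91.9942 m.
East–west at this latitude: 0.000974° × 110570 × cos 69.539° ≈ 0.000974 × 38651.9 = 37.647 m.
Hypotenuse of the two orthogonal shifts: √(91.9942² + 37.647²) = 99.3994 m.
In feet: 99.3994 m ÷ 0.3048 ≈ 326.11 ft.

326 ft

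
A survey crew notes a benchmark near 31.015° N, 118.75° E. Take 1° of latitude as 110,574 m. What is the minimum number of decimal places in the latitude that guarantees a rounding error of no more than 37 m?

4

One degree of latitude covers 110574 m.
N decimal places → at most half a unit in the last place, 0.5 × 10⁻ᴺ° = 110574/2 × 10⁻ᴺ m.
Need 0.5 × 110574 × 10⁻ᴺ ≤ 37 → 10⁻ᴺ ≤ 6.692e-04, so N ≥ 3.17.
At 3 places the error can reach 55.3 m, but 4 places keeps it to 5.53 m.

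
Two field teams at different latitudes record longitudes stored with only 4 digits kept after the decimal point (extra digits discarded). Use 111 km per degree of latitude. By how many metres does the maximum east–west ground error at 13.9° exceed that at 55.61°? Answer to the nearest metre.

Truncating at 4 decimal places can drop up to a full unit in the last place, so the longitude may be off by as much as 0.0001°.
Error at 13.9° = 0.0001° × 111000 × cos 13.9° ≈ 11.1 × 0.9707 = 10.775 m.
At 55.61°: 0.0001° × 111000 × cos 55.61° = 0.0001 × 111000 × 0.5648 ≈ 6.2695 m.
Difference: 10.775 − 6.2695 = 4.5054 m.

5 metres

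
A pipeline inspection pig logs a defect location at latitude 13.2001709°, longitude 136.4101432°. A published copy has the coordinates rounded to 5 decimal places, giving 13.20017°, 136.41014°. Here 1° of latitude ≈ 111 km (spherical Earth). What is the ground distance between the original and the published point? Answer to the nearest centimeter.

The latitude changed by +0.0000009° and the longitude by +0.0000032°.
N–S: 0.0000009° × 111000 m/° = 0.0999 m.
E–W at 13.2002°: 0.0000032° × 111000 × cos 13.2002° = 0.0000032 × 111000 × 0.9736 ≈ 0.345815 m.
Distance: √(0.0999² + 0.345815²) ≈ 0.359956 m.
That is 0.359956 m = 35.996 cm.

36 centimeters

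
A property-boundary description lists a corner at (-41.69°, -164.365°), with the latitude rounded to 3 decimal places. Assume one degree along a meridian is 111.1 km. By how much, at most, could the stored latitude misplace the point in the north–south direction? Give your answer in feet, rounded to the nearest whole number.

Rounding to 3 decimal places leaves the latitude within ±0.0005° of the true value.
Along the meridian that is 0.0005° × 111100 m/° = 55.55 m.
Converting: 55.55 m × 3.2808 ft/m ≈ 182.25 ft.

182 feet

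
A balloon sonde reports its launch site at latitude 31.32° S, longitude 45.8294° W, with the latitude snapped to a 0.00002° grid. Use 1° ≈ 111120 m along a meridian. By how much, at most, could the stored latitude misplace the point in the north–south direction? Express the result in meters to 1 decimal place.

1.1 meters

With a 0.00002° grid the true value lies within half a step, ±0.00002°/2 = ±1e-05°, of the stored one.
So the N–S error is at most 1e-05 × 111120 = 1.1112 m.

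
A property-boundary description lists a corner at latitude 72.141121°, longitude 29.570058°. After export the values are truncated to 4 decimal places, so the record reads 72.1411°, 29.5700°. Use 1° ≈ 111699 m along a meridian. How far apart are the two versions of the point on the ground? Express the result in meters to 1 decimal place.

Δlat = 72.141121 − 72.1411 = +0.000021°; Δlon = 29.570058 − 29.5700 = +0.000058°.
N–S: 0.000021° × 111699 m/° = 2.34568 m.
East–west at this latitude: 0.000058° × 111699 × cos 72.1411° ≈ 0.000058 × 34255.2 = 1.9868 m.
Distance: √(2.34568² + 1.9868²) ≈ 3.07402 m.

3.1 meters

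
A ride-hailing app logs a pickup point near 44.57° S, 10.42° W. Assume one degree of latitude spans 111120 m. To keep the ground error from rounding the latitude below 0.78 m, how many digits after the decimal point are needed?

5 decimal places

One degree of latitude covers 111120 m.
N decimal places → at most half a unit in the last place, 0.5 × 10⁻ᴺ° = 111120/2 × 10⁻ᴺ m.
Need 0.5 × 111120 × 10⁻ᴺ ≤ 0.78 → 10⁻ᴺ ≤ 1.404e-05, so N ≥ 4.85.
N = 4 would give 5.56 m (too coarse); N = 5 gives 0.556 m ≤ 0.78 m.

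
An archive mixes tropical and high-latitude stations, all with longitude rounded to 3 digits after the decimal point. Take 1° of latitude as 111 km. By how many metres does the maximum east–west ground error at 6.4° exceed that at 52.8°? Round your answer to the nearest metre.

22 metres

Rounding to 3 decimal places leaves the longitude within ±0.0005° of the true value.
Error at 6.4° = 0.0005° × 111000 × cos 6.4° ≈ 55.5 × 0.9938 = 55.154 m.
Error at 52.8° = 0.0005° × 111000 × cos 52.8° ≈ 55.5 × 0.6046 = 33.555 m.
So the lower-latitude error exceeds the higher by 55.154 − 33.555 = 21.599 m.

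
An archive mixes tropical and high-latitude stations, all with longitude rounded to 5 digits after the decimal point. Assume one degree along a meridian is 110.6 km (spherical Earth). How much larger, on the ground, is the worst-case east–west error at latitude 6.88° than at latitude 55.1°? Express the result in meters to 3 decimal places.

0.233 meters

Rounding to 5 decimal places leaves the longitude within ±5e-06° of the true value.
At 6.88°: 5e-06° × 110600 × cos 6.88° = 5e-06 × 110600 × 0.9928 ≈ 0.54902 m.
At 55.1°: 5e-06° × 110600 × cos 55.1° = 5e-06 × 110600 × 0.5721 ≈ 0.3164 m.
Difference: 0.54902 − 0.3164 = 0.23262 m.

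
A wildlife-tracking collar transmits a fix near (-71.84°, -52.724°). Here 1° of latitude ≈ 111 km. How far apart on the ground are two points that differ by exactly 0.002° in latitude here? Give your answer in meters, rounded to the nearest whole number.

222 meters

0.002° × 111000 m/° = 222 m.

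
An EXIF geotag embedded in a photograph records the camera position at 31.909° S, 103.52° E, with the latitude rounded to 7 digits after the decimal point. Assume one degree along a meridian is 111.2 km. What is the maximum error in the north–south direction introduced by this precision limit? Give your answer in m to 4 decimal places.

0.0056 m

Rounding to 7 decimal places leaves the latitude within ±5e-08° of the true value.
So the N–S error is at most 5e-08 × 111200 = 0.00556 m.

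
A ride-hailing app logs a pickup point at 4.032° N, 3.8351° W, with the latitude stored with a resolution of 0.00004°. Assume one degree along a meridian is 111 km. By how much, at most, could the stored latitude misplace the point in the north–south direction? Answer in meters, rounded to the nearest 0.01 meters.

2.22 meters

With a 0.00004° grid the true value lies within half a step, ±0.00004°/2 = ±2e-05°, of the stored one.
North–south distance: 2e-05° × 111000 m/° = 2.22 m.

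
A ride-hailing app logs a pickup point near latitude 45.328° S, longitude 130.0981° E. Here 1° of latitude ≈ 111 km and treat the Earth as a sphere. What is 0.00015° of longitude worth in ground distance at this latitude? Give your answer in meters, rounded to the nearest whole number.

12 meters

0.00015° of longitude at 45.328° is 0.00015 × 111000 × cos 45.328° ≈ 0.00015 × 78038.2 = 11.7057 m.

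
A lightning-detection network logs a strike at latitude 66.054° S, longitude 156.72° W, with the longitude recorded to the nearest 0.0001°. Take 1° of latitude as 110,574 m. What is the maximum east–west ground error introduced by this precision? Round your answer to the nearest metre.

2 metres

Rounding to 4 decimal places leaves the longitude within ±5e-05° of the true value.
At latitude 66.054° a degree of longitude spans 110574 m × cos 66.054° = 110574 × 0.4059 ≈ 44879.3 m.
So at most 5e-05° × 44879.3 ≈ 2.24396 m east–west.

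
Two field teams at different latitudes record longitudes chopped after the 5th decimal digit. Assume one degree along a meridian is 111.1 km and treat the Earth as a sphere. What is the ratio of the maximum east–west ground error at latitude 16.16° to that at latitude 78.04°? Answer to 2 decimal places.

4.63

Truncating at 5 decimal places can drop up to a full unit in the last place, so the longitude may be off by as much as 1e-05°.
Error at 16.16° = 1e-05° × 111100 × cos 16.16° ≈ 1.111 × 0.9605 = 1.0671 m.
Error at 78.04° = 1e-05° × 111100 × cos 78.04° ≈ 1.111 × 0.2072 = 0.23023 m.
Ratio: 1.0671 / 0.23023 = cos 16.16° / cos 78.04° ≈ 4.6349.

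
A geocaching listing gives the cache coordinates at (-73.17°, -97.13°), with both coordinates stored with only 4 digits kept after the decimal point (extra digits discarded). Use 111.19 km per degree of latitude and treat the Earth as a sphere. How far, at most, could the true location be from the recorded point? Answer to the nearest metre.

Truncating at 4 decimal places can drop up to a full unit in the last place, so each coordinate may be off by as much as 0.0001°.
N–S: 0.0001° × 111190 m/° = 11.119 m.
East–west component at 73.17°: 0.0001° × 111190 × cos 73.17° ≈ 0.0001 × 32193.2 ≈ 3.21932 m.
Combining orthogonally: (11.119² + 3.21932²)^½ ≈ 11.5757 m.

12 metres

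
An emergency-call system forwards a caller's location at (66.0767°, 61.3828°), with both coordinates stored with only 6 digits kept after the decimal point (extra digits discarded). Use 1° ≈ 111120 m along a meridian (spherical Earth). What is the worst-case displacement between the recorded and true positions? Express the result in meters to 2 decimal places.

0.12 meters

Truncating at 6 decimal places can drop up to a full unit in the last place, so each coordinate may be off by as much as 1e-06°.
North–south component: 1e-06° × 111120 = 0.11112 m.
E–W at 66.0767°: 1e-06° × 111120 × cos 66.0767° = 1e-06 × 111120 × 0.4055 ≈ 0.0450606 m.
Combining orthogonally: (0.11112² + 0.0450606²)^½ ≈ 0.119909 m.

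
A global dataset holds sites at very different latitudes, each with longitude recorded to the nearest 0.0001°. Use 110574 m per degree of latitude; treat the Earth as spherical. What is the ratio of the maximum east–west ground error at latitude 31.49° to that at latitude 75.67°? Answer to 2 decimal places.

3.45

Rounding to 4 decimal places leaves the longitude within ±5e-05° of the true value.
Error at 31.49° = 5e-05° × 110574 × cos 31.49° ≈ 5.5287 × 0.8527 = 4.7145 m.
At 75.67°: 5e-05° × 110574 × cos 75.67° = 5e-05 × 110574 × 0.2475 ≈ 1.3684 m.
Ratio: 4.7145 / 1.3684 = cos 31.49° / cos 75.67° ≈ 3.4453.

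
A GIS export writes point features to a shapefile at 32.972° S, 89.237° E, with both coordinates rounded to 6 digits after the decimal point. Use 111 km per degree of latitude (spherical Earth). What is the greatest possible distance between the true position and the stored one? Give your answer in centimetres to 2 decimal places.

7.24 centimetres

Rounding to 6 decimal places leaves each coordinate within ±5e-07° of the true value.
North–south component: 5e-07° × 111000 = 0.0555 m.
E–W at 32.972°: 5e-07° × 111000 × cos 32.972° = 5e-07 × 111000 × 0.8389 ≈ 0.046561 m.
The two errors are perpendicular, so the maximum displacement is √(0.0555² + 0.046561²) ≈ 0.0724443 m.
That is 0.0724443 m = 7.2444 cm.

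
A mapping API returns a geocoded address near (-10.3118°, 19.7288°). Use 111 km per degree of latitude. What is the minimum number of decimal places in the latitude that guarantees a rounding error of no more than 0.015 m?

One degree of latitude covers 111000 m.
Rounding to N decimal places gives at most 0.5 × 10⁻ᴺ degrees of error, i.e. 0.5 × 10⁻ᴺ × 111000 m.
Need 0.5 × 111000 × 10⁻ᴺ ≤ 0.015 → 10⁻ᴺ ≤ 2.703e-07, so N ≥ 6.57.
N = 6 would give 0.0555 m (too coarse); N = 7 gives 0.00555 m ≤ 0.015 m.

7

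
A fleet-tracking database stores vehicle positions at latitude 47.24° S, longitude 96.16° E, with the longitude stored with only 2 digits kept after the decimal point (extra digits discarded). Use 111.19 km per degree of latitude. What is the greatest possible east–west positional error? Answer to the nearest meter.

755 meters

Truncating at 2 decimal places can drop up to a full unit in the last place, so the longitude may be off by as much as 0.01°.
One degree of longitude at 47.24° is 111190 × cos 47.24° ≈ 111190 × 0.6789 = 75490.1 m.
East–west error: 0.01° × 75490.1 m/° ≈ 754.901 m.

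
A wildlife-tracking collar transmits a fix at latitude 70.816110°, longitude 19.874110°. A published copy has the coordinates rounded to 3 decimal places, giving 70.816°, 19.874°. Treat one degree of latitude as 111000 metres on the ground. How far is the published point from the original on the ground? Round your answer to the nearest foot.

42 feet

Δlat = 70.816110 − 70.816 = +0.000110°; Δlon = 19.874110 − 19.874 = +0.000110°.
N–S: 0.000110° × 111000 m/° = 12.21 m.
East–west at this latitude: 0.000110° × 111000 × cos 70.816° ≈ 0.000110 × 36474.9 = 4.01224 m.
Distance: √(12.21² + 4.01224²) ≈ 12.8523 m.
Converting: 12.8523 m × 3.2808 ft/m ≈ 42.166 ft.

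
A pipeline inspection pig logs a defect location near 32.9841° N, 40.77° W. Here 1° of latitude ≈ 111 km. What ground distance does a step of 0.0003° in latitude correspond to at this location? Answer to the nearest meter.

33 meters

Along a meridian 0.0003° is 0.0003 × 111000 = 33.3 m.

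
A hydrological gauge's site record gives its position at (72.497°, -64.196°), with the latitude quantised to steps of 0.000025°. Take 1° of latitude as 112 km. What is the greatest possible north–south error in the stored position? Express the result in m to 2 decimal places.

With a 0.000025° grid the true value lies within half a step, ±0.000025°/2 = ±1.25e-05°, of the stored one.
Along the meridian that is 1.25e-05° × 112000 m/° = 1.4 m.

1.40 m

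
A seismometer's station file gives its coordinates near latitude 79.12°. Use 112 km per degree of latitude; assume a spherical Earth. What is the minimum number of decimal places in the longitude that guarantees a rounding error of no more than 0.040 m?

6 decimal places

At 79.12° one degree of longitude covers 112000 × cos 79.12° ≈ 112000 × 0.1888 ≈ 21140.3 m.
Rounding to N decimal places gives at most 0.5 × 10⁻ᴺ degrees of error, i.e. 0.5 × 10⁻ᴺ × 21140.3 m.
Need 0.5 × 21140.3 × 10⁻ᴺ ≤ 0.040 → 10⁻ᴺ ≤ 3.784e-06, so N ≥ 5.42.
N = 5 would give 0.106 m (too coarse); N = 6 gives 0.0106 m ≤ 0.040 m.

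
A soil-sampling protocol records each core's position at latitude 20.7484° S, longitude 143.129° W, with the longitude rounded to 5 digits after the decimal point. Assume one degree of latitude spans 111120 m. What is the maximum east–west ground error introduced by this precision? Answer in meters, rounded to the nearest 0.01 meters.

Rounding to 5 decimal places leaves the longitude within ±5e-06° of the true value.
At latitude 20.7484° a degree of longitude spans 111120 m × cos 20.7484° = 111120 × 0.9351 ≈ 103913 m.
So at most 5e-06° × 103913 ≈ 0.519567 m east–west.

0.52 meters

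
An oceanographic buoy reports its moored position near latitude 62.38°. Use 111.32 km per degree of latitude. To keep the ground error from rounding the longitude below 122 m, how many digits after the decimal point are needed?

At 62.38° one degree of longitude covers 111320 × cos 62.38° ≈ 111320 × 0.4636 ≈ 51608.5 m.
Rounding to N decimal places gives at most 0.5 × 10⁻ᴺ degrees of error, i.e. 0.5 × 10⁻ᴺ × 51608.5 m.
Need 0.5 × 51608.5 × 10⁻ᴺ ≤ 122 → 10⁻ᴺ ≤ 4.728e-03, so N ≥ 2.33.
N = 2 would give 258 m (too coarse); N = 3 gives 25.8 m ≤ 122 m.

3 decimal places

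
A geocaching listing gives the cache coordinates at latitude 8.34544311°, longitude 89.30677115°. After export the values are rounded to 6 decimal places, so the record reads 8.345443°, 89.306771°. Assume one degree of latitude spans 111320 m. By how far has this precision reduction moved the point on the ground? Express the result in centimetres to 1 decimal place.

Δlat = 8.34544311 − 8.345443 = +0.00000011°; Δlon = 89.30677115 − 89.306771 = +0.00000015°.
N–S: 0.00000011° × 111320 m/° = 0.0122452 m.
East–west at this latitude: 0.00000015° × 111320 × cos 8.34544° ≈ 0.00000015 × 110141 = 0.0165212 m.
Hypotenuse of the two orthogonal shifts: √(0.0122452² + 0.0165212²) = 0.0205644 m.
That is 0.0205644 m = 2.0564 cm.

2.1 centimetres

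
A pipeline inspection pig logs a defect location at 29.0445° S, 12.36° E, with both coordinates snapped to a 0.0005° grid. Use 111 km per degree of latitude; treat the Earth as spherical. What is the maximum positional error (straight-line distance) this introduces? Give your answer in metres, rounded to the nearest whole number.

37 metres

With a 0.0005° grid the true value lies within half a step, ±0.0005°/2 = ±0.00025°, of the stored one.
North–south component: 0.00025° × 111000 = 27.75 m.
Longitude error → 0.00025 × 111000 × cos 29.0445° = 0.00025 × 111000 × 0.8742 ≈ 24.2602 m.
Worst case both components are at the extreme and orthogonal: √(27.75² + 24.2602²) ≈ 36.8595 m.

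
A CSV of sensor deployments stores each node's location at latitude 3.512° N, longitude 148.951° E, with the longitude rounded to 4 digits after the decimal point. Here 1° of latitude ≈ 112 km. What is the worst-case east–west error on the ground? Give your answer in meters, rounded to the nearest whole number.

Rounding to 4 decimal places leaves the longitude within ±5e-05° of the true value.
At latitude 3.512° a degree of longitude spans 112000 m × cos 3.512° = 112000 × 0.9981 ≈ 111790 m.
East–west error: 5e-05° × 111790 m/° ≈ 5.58948 m.

6 meters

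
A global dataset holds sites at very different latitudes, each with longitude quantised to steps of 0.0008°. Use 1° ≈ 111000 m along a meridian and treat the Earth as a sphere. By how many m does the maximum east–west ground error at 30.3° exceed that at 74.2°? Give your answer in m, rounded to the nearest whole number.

With a 0.0008° grid the true value lies within half a step, ±0.0008°/2 = ±0.0004°, of the stored one.
At 30.3°: 0.0004° × 111000 × cos 30.3° = 0.0004 × 111000 × 0.8634 ≈ 38.335 m.
At 74.2°: 0.0004° × 111000 × cos 74.2° = 0.0004 × 111000 × 0.2723 ≈ 12.089 m.
So the lower-latitude error exceeds the higher by 38.335 − 12.089 = 26.246 m.

26 m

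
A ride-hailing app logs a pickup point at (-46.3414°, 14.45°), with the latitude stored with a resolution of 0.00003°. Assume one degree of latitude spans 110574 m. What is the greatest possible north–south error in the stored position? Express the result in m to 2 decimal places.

1.66 m

With a 0.00003° grid the true value lies within half a step, ±0.00003°/2 = ±1.5e-05°, of the stored one.
North–south distance: 1.5e-05° × 110574 m/° = 1.65861 m.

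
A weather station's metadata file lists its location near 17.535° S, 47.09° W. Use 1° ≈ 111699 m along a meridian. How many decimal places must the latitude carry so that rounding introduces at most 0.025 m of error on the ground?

One degree of latitude covers 111699 m.
With N decimal places the half-ulp bound is 0.5·10⁻ᴺ°, or 0.5·10⁻ᴺ × 111699 m on the ground.
Need 0.5 × 111699 × 10⁻ᴺ ≤ 0.025 → 10⁻ᴺ ≤ 4.476e-07, so N ≥ 6.35.
So 7 decimal places suffice (0.00558 m); 6 would allow up to 0.0558 m.

7 decimal places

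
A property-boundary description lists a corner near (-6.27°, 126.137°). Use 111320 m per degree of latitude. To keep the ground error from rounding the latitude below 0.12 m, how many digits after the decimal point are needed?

6

One degree of latitude covers 111320 m.
Rounding to N decimal places gives at most 0.5 × 10⁻ᴺ degrees of error, i.e. 0.5 × 10⁻ᴺ × 111320 m.
Need 0.5 × 111320 × 10⁻ᴺ ≤ 0.12 → 10⁻ᴺ ≤ 2.156e-06, so N ≥ 5.67.
N = 5 would give 0.557 m (too coarse); N = 6 gives 0.0557 m ≤ 0.12 m.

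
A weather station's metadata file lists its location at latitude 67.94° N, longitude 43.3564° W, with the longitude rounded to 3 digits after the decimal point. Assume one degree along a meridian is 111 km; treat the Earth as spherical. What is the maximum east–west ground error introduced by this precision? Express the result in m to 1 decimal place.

Rounding to 3 decimal places leaves the longitude within ±0.0005° of the true value.
Parallels shrink by cos φ, so at 67.94° a degree of longitude is 111000 × 0.3756 ≈ 41689.1 m.
East–west error: 0.0005° × 41689.1 m/° ≈ 20.8445 m.

20.8 m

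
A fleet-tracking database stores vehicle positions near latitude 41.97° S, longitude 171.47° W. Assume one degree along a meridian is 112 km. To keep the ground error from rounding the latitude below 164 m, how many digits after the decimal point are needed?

One degree of latitude covers 112000 m.
Rounding to N decimal places gives at most 0.5 × 10⁻ᴺ degrees of error, i.e. 0.5 × 10⁻ᴺ × 112000 m.
Setting 56000 × 10⁻ᴺ ≤ 164 gives 10ᴺ ≥ 341.5, i.e. N ≥ 2.53.
N = 2 would give 560 m (too coarse); N = 3 gives 56 m ≤ 164 m.

3 decimal places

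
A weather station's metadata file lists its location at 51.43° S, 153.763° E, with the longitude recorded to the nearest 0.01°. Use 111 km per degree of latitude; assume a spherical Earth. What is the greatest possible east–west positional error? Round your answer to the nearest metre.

346 metres

Rounding to 2 decimal places leaves the longitude within ±0.005° of the true value.
At latitude 51.43° a degree of longitude spans 111000 m × cos 51.43° = 111000 × 0.6235 ≈ 69205.2 m.
Maximum E–W displacement: 0.005 × 69205.2 = 346.026 m.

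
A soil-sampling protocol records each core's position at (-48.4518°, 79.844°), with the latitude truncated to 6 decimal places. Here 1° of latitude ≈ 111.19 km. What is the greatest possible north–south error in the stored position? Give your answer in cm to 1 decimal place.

Truncating at 6 decimal places can drop up to a full unit in the last place, so the latitude may be off by as much as 1e-06°.
So the N–S error is at most 1e-06 × 111190 = 0.11119 m.
That is 0.11119 m = 11.119 cm.

11.1 cm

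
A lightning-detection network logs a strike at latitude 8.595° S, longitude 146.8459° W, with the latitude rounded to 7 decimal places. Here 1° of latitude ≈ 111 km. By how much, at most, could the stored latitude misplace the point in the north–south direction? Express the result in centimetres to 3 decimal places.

0.555 centimetres

Rounding to 7 decimal places leaves the latitude within ±5e-08° of the true value.
So the N–S error is at most 5e-08 × 111000 = 0.00555 m.
That is 0.00555 m = 0.555 cm.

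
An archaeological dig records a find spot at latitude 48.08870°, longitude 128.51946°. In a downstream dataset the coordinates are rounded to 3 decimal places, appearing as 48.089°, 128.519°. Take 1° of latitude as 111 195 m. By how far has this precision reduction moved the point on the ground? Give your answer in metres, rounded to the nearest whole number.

The latitude changed by -0.00030° and the longitude by +0.00046°.
North–south shift: -0.00030 × 111195 = -33.3585 m.
East–west at this latitude: 0.00046° × 111195 × cos 48.089° ≈ 0.00046 × 74275.5 = 34.1667 m.
Distance: √(33.3585² + 34.1667²) ≈ 47.751 m.

48 metres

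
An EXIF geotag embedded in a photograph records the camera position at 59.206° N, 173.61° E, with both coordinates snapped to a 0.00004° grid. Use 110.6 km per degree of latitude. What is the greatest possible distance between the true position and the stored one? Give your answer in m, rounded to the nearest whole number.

2 m

With a 0.00004° grid the true value lies within half a step, ±0.00004°/2 = ±2e-05°, of the stored one.
Latitude error → 2e-05 × 110600 = 2.212 m along the meridian.
East–west component at 59.206°: 2e-05° × 110600 × cos 59.206° ≈ 2e-05 × 56622 ≈ 1.13244 m.
Combining orthogonally: (2.212² + 1.13244²)^½ ≈ 2.48503 m.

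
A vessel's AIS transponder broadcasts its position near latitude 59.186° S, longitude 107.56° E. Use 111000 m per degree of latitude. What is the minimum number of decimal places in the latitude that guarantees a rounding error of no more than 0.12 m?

6 decimal places

One degree of latitude covers 111000 m.
Rounding to N decimal places gives at most 0.5 × 10⁻ᴺ degrees of error, i.e. 0.5 × 10⁻ᴺ × 111000 m.
Setting 55500 × 10⁻ᴺ ≤ 0.12 gives 10ᴺ ≥ 4.625e+05, i.e. N ≥ 5.67.
N = 5 would give 0.555 m (too coarse); N = 6 gives 0.0555 m ≤ 0.12 m.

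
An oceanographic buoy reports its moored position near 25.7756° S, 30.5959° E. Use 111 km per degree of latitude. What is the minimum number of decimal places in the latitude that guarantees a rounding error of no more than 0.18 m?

6 decimal places

One degree of latitude covers 111000 m.
Rounding to N decimal places gives at most 0.5 × 10⁻ᴺ degrees of error, i.e. 0.5 × 10⁻ᴺ × 111000 m.
Need 0.5 × 111000 × 10⁻ᴺ ≤ 0.18 → 10⁻ᴺ ≤ 3.243e-06, so N ≥ 5.49.
So 6 decimal places suffice (0.0555 m); 5 would allow up to 0.555 m.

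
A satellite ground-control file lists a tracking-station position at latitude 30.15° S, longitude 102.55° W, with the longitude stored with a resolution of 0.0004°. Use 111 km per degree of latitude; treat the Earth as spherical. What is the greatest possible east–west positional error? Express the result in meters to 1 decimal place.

19.2 meters

With a 0.0004° grid the true value lies within half a step, ±0.0004°/2 = ±0.0002°, of the stored one.
One degree of longitude at 30.15° is 111000 × cos 30.15° ≈ 111000 × 0.8647 = 95983.2 m.
East–west error: 0.0002° × 95983.2 m/° ≈ 19.1966 m.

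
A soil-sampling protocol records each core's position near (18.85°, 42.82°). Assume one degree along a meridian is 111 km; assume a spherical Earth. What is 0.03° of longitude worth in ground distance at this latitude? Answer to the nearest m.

3151 m

At 18.85° a degree of longitude is 111000 × cos 18.85° ≈ 105047 m, so 0.03° corresponds to 3151.4 m.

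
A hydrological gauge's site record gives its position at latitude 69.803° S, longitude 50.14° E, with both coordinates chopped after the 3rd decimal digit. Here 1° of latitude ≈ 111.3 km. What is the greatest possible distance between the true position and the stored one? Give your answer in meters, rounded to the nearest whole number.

118 meters

Truncating at 3 decimal places can drop up to a full unit in the last place, so each coordinate may be off by as much as 0.001°.
N–S: 0.001° × 111300 m/° = 111.3 m.
East–west component at 69.803°: 0.001° × 111300 × cos 69.803° ≈ 0.001 × 38426.2 ≈ 38.4262 m.
The two errors are perpendicular, so the maximum displacement is √(111.3² + 38.4262²) ≈ 117.747 m.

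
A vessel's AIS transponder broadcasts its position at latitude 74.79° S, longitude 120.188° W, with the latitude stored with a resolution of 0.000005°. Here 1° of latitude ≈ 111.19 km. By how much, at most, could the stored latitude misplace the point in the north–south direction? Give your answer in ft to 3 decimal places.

0.912 ft

With a 0.000005° grid the true value lies within half a step, ±0.000005°/2 = ±2.5e-06°, of the stored one.
North–south distance: 2.5e-06° × 111190 m/° = 0.277975 m.
Converting: 0.277975 m × 3.2808 ft/m ≈ 0.91199 ft.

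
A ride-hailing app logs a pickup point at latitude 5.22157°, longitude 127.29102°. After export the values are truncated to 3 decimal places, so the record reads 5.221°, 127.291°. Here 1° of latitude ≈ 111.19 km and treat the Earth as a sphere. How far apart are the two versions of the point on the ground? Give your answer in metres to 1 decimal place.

The latitude changed by +0.00057° and the longitude by +0.00002°.
N–S: 0.00057° × 111190 m/° = 63.3783 m.
East–west at this latitude: 0.00002° × 111190 × cos 5.221° ≈ 0.00002 × 110729 = 2.21457 m.
Combined displacement = (63.3783² + 2.21457²)^½ ≈ 63.417 m.

63.4 metres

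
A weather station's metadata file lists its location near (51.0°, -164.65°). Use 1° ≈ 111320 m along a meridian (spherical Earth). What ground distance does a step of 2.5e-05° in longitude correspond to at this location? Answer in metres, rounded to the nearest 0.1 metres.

1.8 metres

2.5e-05° of longitude at 51° is 2.5e-05 × 111320 × cos 51° ≈ 2.5e-05 × 70055.9 = 1.7514 m.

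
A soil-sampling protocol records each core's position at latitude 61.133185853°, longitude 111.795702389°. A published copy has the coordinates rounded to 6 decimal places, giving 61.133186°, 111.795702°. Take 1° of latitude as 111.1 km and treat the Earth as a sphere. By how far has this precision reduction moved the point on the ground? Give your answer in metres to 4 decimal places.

Δlat = 61.133185853 − 61.133186 = -0.000000147°; Δlon = 111.795702389 − 111.795702 = +0.000000389°.
N–S: -0.000000147° × 111100 m/° = -0.0163317 m.
East–west at this latitude: 0.000000389° × 111100 × cos 61.1332° ≈ 0.000000389 × 53636.3 = 0.0208645 m.
Distance: √(0.0163317² + 0.0208645²) ≈ 0.0264963 m.

0.0265 metres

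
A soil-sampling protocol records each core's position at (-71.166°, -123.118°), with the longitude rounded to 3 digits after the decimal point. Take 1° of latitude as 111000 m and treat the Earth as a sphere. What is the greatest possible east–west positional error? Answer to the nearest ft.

Rounding to 3 decimal places leaves the longitude within ±0.0005° of the true value.
Parallels shrink by cos φ, so at 71.166° a degree of longitude is 111000 × 0.3228 ≈ 35833.8 m.
East–west error: 0.0005° × 35833.8 m/° ≈ 17.9169 m.
Converting: 17.9169 m × 3.2808 ft/m ≈ 58.783 ft.

59 ft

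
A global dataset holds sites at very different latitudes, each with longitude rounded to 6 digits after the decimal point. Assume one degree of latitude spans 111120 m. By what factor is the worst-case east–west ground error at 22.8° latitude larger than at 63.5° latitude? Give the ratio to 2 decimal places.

Rounding to 6 decimal places leaves the longitude within ±5e-07° of the true value.
Error at 22.8° = 5e-07° × 111120 × cos 22.8° ≈ 0.05556 × 0.9219 = 0.051219 m.
Error at 63.5° = 5e-07° × 111120 × cos 63.5° ≈ 0.05556 × 0.4462 = 0.024791 m.
Ratio: 0.051219 / 0.024791 = cos 22.8° / cos 63.5° ≈ 2.0660.

2.07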